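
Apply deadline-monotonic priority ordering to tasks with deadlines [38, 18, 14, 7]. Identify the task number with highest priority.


Sort tasks by relative deadline (ascending):
  Task 4: deadline = 7
  Task 3: deadline = 14
  Task 2: deadline = 18
  Task 1: deadline = 38
Priority order (highest first): [4, 3, 2, 1]
Highest priority task = 4

4


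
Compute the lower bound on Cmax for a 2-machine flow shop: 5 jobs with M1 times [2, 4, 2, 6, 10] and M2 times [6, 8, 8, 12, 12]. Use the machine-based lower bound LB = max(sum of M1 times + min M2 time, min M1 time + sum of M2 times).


LB1 = sum(M1 times) + min(M2 times) = 24 + 6 = 30
LB2 = min(M1 times) + sum(M2 times) = 2 + 46 = 48
Lower bound = max(LB1, LB2) = max(30, 48) = 48

48


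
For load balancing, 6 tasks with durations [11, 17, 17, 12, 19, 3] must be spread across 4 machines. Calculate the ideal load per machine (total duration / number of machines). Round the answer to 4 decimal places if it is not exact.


Total processing time = 11 + 17 + 17 + 12 + 19 + 3 = 79
Number of machines = 4
Ideal balanced load = 79 / 4 = 19.75

19.75


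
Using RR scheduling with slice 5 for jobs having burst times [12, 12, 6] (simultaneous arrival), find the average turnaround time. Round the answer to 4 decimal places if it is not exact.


Time quantum = 5
Execution trace:
  J1 runs 5 units, time = 5
  J2 runs 5 units, time = 10
  J3 runs 5 units, time = 15
  J1 runs 5 units, time = 20
  J2 runs 5 units, time = 25
  J3 runs 1 units, time = 26
  J1 runs 2 units, time = 28
  J2 runs 2 units, time = 30
Finish times: [28, 30, 26]
Average turnaround = 84/3 = 28.0

28.0


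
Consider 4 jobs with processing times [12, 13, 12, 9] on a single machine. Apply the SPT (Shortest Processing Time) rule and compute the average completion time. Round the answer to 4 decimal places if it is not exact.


Sort jobs by processing time (SPT order): [9, 12, 12, 13]
Compute completion times sequentially:
  Job 1: processing = 9, completes at 9
  Job 2: processing = 12, completes at 21
  Job 3: processing = 12, completes at 33
  Job 4: processing = 13, completes at 46
Sum of completion times = 109
Average completion time = 109/4 = 27.25

27.25


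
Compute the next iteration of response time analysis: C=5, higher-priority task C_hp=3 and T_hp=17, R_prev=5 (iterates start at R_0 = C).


R_next = C + ceil(R_prev / T_hp) * C_hp
ceil(5 / 17) = ceil(0.2941) = 1
Interference = 1 * 3 = 3
R_next = 5 + 3 = 8

8


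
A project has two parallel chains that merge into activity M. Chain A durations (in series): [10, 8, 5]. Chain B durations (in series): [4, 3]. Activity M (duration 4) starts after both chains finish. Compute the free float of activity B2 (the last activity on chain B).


ES(B2) = sum of predecessors on chain B = 4
EF(B2) = ES + duration = 4 + 3 = 7
Successor of B2 is M. ES(M) = max(sum(A), sum(B)) = max(23, 7) = 23
Free float = ES(successor) - EF(current) = 23 - 7 = 16

16


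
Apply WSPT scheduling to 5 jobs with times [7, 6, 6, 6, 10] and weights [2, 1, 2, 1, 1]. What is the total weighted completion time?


Compute p/w ratios and sort ascending (WSPT): [(6, 2), (7, 2), (6, 1), (6, 1), (10, 1)]
Compute weighted completion times:
  Job (p=6,w=2): C=6, w*C=2*6=12
  Job (p=7,w=2): C=13, w*C=2*13=26
  Job (p=6,w=1): C=19, w*C=1*19=19
  Job (p=6,w=1): C=25, w*C=1*25=25
  Job (p=10,w=1): C=35, w*C=1*35=35
Total weighted completion time = 117

117


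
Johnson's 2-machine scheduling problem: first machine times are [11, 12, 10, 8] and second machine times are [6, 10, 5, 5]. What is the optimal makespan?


Apply Johnson's rule:
  Group 1 (a <= b): []
  Group 2 (a > b): [(2, 12, 10), (1, 11, 6), (3, 10, 5), (4, 8, 5)]
Optimal job order: [2, 1, 3, 4]
Schedule:
  Job 2: M1 done at 12, M2 done at 22
  Job 1: M1 done at 23, M2 done at 29
  Job 3: M1 done at 33, M2 done at 38
  Job 4: M1 done at 41, M2 done at 46
Makespan = 46

46


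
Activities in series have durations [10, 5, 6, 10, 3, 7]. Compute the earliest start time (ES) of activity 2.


Activity 2 starts after activities 1 through 1 complete.
Predecessor durations: [10]
ES = 10 = 10

10


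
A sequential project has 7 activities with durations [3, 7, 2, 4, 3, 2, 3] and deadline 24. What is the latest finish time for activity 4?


LF(activity 4) = deadline - sum of successor durations
Successors: activities 5 through 7 with durations [3, 2, 3]
Sum of successor durations = 8
LF = 24 - 8 = 16

16


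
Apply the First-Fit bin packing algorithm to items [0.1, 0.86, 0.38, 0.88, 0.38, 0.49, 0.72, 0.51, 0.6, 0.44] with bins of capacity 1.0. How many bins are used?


Place items sequentially using First-Fit:
  Item 0.1 -> new Bin 1
  Item 0.86 -> Bin 1 (now 0.96)
  Item 0.38 -> new Bin 2
  Item 0.88 -> new Bin 3
  Item 0.38 -> Bin 2 (now 0.76)
  Item 0.49 -> new Bin 4
  Item 0.72 -> new Bin 5
  Item 0.51 -> Bin 4 (now 1.0)
  Item 0.6 -> new Bin 6
  Item 0.44 -> new Bin 7
Total bins used = 7

7


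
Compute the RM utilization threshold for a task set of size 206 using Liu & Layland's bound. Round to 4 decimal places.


Compute 2^(1/206) = 1.0033704594
Subtract 1: 1.0033704594 - 1 = 0.0033704594
Multiply by n: 206 * 0.0033704594 = 0.6943146364
Round to 4 dp: 0.6943

0.6943


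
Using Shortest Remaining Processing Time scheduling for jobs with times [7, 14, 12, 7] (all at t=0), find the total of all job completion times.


Since all jobs arrive at t=0, SRPT equals SPT ordering.
SPT order: [7, 7, 12, 14]
Completion times:
  Job 1: p=7, C=7
  Job 2: p=7, C=14
  Job 3: p=12, C=26
  Job 4: p=14, C=40
Total completion time = 7 + 14 + 26 + 40 = 87

87


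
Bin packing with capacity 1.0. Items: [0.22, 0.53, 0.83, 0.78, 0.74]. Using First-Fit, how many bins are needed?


Place items sequentially using First-Fit:
  Item 0.22 -> new Bin 1
  Item 0.53 -> Bin 1 (now 0.75)
  Item 0.83 -> new Bin 2
  Item 0.78 -> new Bin 3
  Item 0.74 -> new Bin 4
Total bins used = 4

4


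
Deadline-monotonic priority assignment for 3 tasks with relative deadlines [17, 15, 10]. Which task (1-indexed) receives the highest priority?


Sort tasks by relative deadline (ascending):
  Task 3: deadline = 10
  Task 2: deadline = 15
  Task 1: deadline = 17
Priority order (highest first): [3, 2, 1]
Highest priority task = 3

3


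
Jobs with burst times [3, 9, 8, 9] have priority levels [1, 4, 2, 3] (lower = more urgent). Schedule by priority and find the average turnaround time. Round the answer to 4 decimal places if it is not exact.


Sort by priority (ascending = highest first):
Order: [(1, 3), (2, 8), (3, 9), (4, 9)]
Completion times:
  Priority 1, burst=3, C=3
  Priority 2, burst=8, C=11
  Priority 3, burst=9, C=20
  Priority 4, burst=9, C=29
Average turnaround = 63/4 = 15.75

15.75


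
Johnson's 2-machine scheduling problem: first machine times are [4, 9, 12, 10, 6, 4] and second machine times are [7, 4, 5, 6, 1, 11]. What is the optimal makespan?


Apply Johnson's rule:
  Group 1 (a <= b): [(1, 4, 7), (6, 4, 11)]
  Group 2 (a > b): [(4, 10, 6), (3, 12, 5), (2, 9, 4), (5, 6, 1)]
Optimal job order: [1, 6, 4, 3, 2, 5]
Schedule:
  Job 1: M1 done at 4, M2 done at 11
  Job 6: M1 done at 8, M2 done at 22
  Job 4: M1 done at 18, M2 done at 28
  Job 3: M1 done at 30, M2 done at 35
  Job 2: M1 done at 39, M2 done at 43
  Job 5: M1 done at 45, M2 done at 46
Makespan = 46

46


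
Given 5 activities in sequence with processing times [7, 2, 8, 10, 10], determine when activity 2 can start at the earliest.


Activity 2 starts after activities 1 through 1 complete.
Predecessor durations: [7]
ES = 7 = 7

7


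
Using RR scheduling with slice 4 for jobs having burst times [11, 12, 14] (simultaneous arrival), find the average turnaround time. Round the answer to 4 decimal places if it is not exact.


Time quantum = 4
Execution trace:
  J1 runs 4 units, time = 4
  J2 runs 4 units, time = 8
  J3 runs 4 units, time = 12
  J1 runs 4 units, time = 16
  J2 runs 4 units, time = 20
  J3 runs 4 units, time = 24
  J1 runs 3 units, time = 27
  J2 runs 4 units, time = 31
  J3 runs 4 units, time = 35
  J3 runs 2 units, time = 37
Finish times: [27, 31, 37]
Average turnaround = 95/3 = 31.6667

31.6667


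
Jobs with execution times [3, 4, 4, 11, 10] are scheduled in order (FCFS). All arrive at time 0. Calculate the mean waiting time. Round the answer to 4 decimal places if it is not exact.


FCFS order (as given): [3, 4, 4, 11, 10]
Waiting times:
  Job 1: wait = 0
  Job 2: wait = 3
  Job 3: wait = 7
  Job 4: wait = 11
  Job 5: wait = 22
Sum of waiting times = 43
Average waiting time = 43/5 = 8.6

8.6


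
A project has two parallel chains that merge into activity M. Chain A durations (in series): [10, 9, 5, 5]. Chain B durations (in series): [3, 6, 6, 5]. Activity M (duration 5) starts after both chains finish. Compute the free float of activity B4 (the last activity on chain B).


ES(B4) = sum of predecessors on chain B = 15
EF(B4) = ES + duration = 15 + 5 = 20
Successor of B4 is M. ES(M) = max(sum(A), sum(B)) = max(29, 20) = 29
Free float = ES(successor) - EF(current) = 29 - 20 = 9

9


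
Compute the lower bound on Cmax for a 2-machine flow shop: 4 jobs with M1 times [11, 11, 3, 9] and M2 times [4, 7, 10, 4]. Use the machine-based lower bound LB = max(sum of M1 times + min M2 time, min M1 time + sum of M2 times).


LB1 = sum(M1 times) + min(M2 times) = 34 + 4 = 38
LB2 = min(M1 times) + sum(M2 times) = 3 + 25 = 28
Lower bound = max(LB1, LB2) = max(38, 28) = 38

38


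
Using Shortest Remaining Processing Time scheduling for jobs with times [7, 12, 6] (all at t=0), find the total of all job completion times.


Since all jobs arrive at t=0, SRPT equals SPT ordering.
SPT order: [6, 7, 12]
Completion times:
  Job 1: p=6, C=6
  Job 2: p=7, C=13
  Job 3: p=12, C=25
Total completion time = 6 + 13 + 25 = 44

44


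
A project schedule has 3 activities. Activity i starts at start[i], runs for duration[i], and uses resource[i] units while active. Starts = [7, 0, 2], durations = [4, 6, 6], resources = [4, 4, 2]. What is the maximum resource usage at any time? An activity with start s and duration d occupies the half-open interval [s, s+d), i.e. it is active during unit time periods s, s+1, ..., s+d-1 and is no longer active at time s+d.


Each activity i is active on [start_i, start_i + duration_i).
Compute total resource usage per time slot:
  t=0: active resources = [4], total = 4
  t=1: active resources = [4], total = 4
  t=2: active resources = [4, 2], total = 6
  t=3: active resources = [4, 2], total = 6
  t=4: active resources = [4, 2], total = 6
  t=5: active resources = [4, 2], total = 6
  t=6: active resources = [2], total = 2
  t=7: active resources = [4, 2], total = 6
  t=8: active resources = [4], total = 4
  t=9: active resources = [4], total = 4
  t=10: active resources = [4], total = 4
Peak resource demand = 6

6


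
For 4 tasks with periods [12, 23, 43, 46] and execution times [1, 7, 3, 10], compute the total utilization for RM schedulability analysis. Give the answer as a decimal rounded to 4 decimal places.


Compute individual utilizations (exact fractions):
  Task 1: C/T = 1/12 (approx. 0.0833)
  Task 2: C/T = 7/23 (approx. 0.3043)
  Task 3: C/T = 3/43 (approx. 0.0698)
  Task 4: C/T = 10/46 = 5/23 (approx. 0.2174)
Total utilization U = 1/12 + 7/23 + 3/43 + 5/23 = 8009/11868
Rounded to 4 decimal places: U = 0.6748
RM (Liu & Layland) bound for 4 tasks = 0.756828; compare with U = 8009/11868 (approx. 0.674840)
U <= bound, so schedulable by RM sufficient condition.

0.6748


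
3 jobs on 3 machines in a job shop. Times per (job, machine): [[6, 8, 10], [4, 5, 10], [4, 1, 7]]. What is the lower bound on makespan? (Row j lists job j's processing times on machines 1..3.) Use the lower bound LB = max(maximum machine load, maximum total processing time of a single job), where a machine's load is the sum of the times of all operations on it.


Machine loads:
  Machine 1: 6 + 4 + 4 = 14
  Machine 2: 8 + 5 + 1 = 14
  Machine 3: 10 + 10 + 7 = 27
Max machine load = 27
Job totals:
  Job 1: 24
  Job 2: 19
  Job 3: 12
Max job total = 24
Lower bound = max(27, 24) = 27

27


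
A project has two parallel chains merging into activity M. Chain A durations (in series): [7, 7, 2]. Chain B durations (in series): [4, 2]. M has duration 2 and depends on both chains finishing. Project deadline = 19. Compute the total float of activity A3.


Forward pass: ES(A3) = sum of predecessors on chain A = 14
EF = ES + duration = 14 + 2 = 16
Backward pass: LF(M) = deadline = 19; LS(M) = 19 - 2 = 17
LF(A3) = LS(M) - sum(successors on chain A) = 17 - 0 = 17
LS = LF - duration = 17 - 2 = 15
Total float = LS - ES = 15 - 14 = 1

1


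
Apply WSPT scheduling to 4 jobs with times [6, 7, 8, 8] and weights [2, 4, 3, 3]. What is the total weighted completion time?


Compute p/w ratios and sort ascending (WSPT): [(7, 4), (8, 3), (8, 3), (6, 2)]
Compute weighted completion times:
  Job (p=7,w=4): C=7, w*C=4*7=28
  Job (p=8,w=3): C=15, w*C=3*15=45
  Job (p=8,w=3): C=23, w*C=3*23=69
  Job (p=6,w=2): C=29, w*C=2*29=58
Total weighted completion time = 200

200


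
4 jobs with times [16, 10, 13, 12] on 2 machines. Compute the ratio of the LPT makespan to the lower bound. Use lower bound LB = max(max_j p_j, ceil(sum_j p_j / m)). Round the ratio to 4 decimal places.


LPT order: [16, 13, 12, 10]
Machine loads after assignment: [26, 25]
LPT makespan = 26
Lower bound = max(max_job, ceil(total/2)) = max(16, 26) = 26
Ratio = 26 / 26 = 1.0

1.0


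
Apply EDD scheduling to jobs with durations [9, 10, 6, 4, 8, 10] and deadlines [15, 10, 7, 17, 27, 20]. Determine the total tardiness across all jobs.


Sort by due date (EDD order): [(6, 7), (10, 10), (9, 15), (4, 17), (10, 20), (8, 27)]
Compute completion times and tardiness:
  Job 1: p=6, d=7, C=6, tardiness=max(0,6-7)=0
  Job 2: p=10, d=10, C=16, tardiness=max(0,16-10)=6
  Job 3: p=9, d=15, C=25, tardiness=max(0,25-15)=10
  Job 4: p=4, d=17, C=29, tardiness=max(0,29-17)=12
  Job 5: p=10, d=20, C=39, tardiness=max(0,39-20)=19
  Job 6: p=8, d=27, C=47, tardiness=max(0,47-27)=20
Total tardiness = 67

67


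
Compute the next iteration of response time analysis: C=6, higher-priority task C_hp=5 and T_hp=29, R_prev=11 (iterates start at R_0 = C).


R_next = C + ceil(R_prev / T_hp) * C_hp
ceil(11 / 29) = ceil(0.3793) = 1
Interference = 1 * 5 = 5
R_next = 6 + 5 = 11
R_next = R_prev, so the iteration has converged (response time = 11).

11


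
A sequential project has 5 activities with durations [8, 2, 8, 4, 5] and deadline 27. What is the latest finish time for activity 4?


LF(activity 4) = deadline - sum of successor durations
Successors: activities 5 through 5 with durations [5]
Sum of successor durations = 5
LF = 27 - 5 = 22

22


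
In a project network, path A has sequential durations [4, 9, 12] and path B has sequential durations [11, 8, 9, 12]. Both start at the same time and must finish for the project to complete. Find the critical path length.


Path A total = 4 + 9 + 12 = 25
Path B total = 11 + 8 + 9 + 12 = 40
Critical path = longest path = max(25, 40) = 40

40


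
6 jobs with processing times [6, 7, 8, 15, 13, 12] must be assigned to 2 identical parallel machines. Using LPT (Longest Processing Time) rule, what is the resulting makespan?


Sort jobs in decreasing order (LPT): [15, 13, 12, 8, 7, 6]
Assign each job to the least loaded machine:
  Machine 1: jobs [15, 8, 7], load = 30
  Machine 2: jobs [13, 12, 6], load = 31
Makespan = max load = 31

31


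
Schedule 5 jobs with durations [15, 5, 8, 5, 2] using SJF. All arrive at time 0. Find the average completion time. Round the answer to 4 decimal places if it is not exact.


SJF order (ascending): [2, 5, 5, 8, 15]
Completion times:
  Job 1: burst=2, C=2
  Job 2: burst=5, C=7
  Job 3: burst=5, C=12
  Job 4: burst=8, C=20
  Job 5: burst=15, C=35
Average completion = 76/5 = 15.2

15.2


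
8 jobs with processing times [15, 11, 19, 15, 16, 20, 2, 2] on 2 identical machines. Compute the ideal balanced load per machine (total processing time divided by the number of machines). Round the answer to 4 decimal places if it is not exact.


Total processing time = 15 + 11 + 19 + 15 + 16 + 20 + 2 + 2 = 100
Number of machines = 2
Ideal balanced load = 100 / 2 = 50.0

50.0


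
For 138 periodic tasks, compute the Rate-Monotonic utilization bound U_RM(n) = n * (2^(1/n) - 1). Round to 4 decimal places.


Compute 2^(1/138) = 1.0050354411
Subtract 1: 1.0050354411 - 1 = 0.0050354411
Multiply by n: 138 * 0.0050354411 = 0.6948908718
Round to 4 dp: 0.6949

0.6949


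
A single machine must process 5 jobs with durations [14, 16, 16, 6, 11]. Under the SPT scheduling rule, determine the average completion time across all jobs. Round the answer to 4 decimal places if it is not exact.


Sort jobs by processing time (SPT order): [6, 11, 14, 16, 16]
Compute completion times sequentially:
  Job 1: processing = 6, completes at 6
  Job 2: processing = 11, completes at 17
  Job 3: processing = 14, completes at 31
  Job 4: processing = 16, completes at 47
  Job 5: processing = 16, completes at 63
Sum of completion times = 164
Average completion time = 164/5 = 32.8

32.8


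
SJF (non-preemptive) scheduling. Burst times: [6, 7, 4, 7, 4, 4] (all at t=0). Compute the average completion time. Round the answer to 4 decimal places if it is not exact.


SJF order (ascending): [4, 4, 4, 6, 7, 7]
Completion times:
  Job 1: burst=4, C=4
  Job 2: burst=4, C=8
  Job 3: burst=4, C=12
  Job 4: burst=6, C=18
  Job 5: burst=7, C=25
  Job 6: burst=7, C=32
Average completion = 99/6 = 16.5

16.5


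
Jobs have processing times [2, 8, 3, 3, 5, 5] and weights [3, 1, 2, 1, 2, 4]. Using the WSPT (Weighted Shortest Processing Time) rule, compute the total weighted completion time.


Compute p/w ratios and sort ascending (WSPT): [(2, 3), (5, 4), (3, 2), (5, 2), (3, 1), (8, 1)]
Compute weighted completion times:
  Job (p=2,w=3): C=2, w*C=3*2=6
  Job (p=5,w=4): C=7, w*C=4*7=28
  Job (p=3,w=2): C=10, w*C=2*10=20
  Job (p=5,w=2): C=15, w*C=2*15=30
  Job (p=3,w=1): C=18, w*C=1*18=18
  Job (p=8,w=1): C=26, w*C=1*26=26
Total weighted completion time = 128

128


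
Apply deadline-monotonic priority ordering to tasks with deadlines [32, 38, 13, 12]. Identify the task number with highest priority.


Sort tasks by relative deadline (ascending):
  Task 4: deadline = 12
  Task 3: deadline = 13
  Task 1: deadline = 32
  Task 2: deadline = 38
Priority order (highest first): [4, 3, 1, 2]
Highest priority task = 4

4


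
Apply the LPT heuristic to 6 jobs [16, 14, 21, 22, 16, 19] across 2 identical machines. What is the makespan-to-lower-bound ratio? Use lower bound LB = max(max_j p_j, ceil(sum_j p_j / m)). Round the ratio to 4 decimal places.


LPT order: [22, 21, 19, 16, 16, 14]
Machine loads after assignment: [54, 54]
LPT makespan = 54
Lower bound = max(max_job, ceil(total/2)) = max(22, 54) = 54
Ratio = 54 / 54 = 1.0

1.0


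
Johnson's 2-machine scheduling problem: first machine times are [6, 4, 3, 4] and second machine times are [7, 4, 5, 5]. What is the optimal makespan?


Apply Johnson's rule:
  Group 1 (a <= b): [(3, 3, 5), (2, 4, 4), (4, 4, 5), (1, 6, 7)]
  Group 2 (a > b): []
Optimal job order: [3, 2, 4, 1]
Schedule:
  Job 3: M1 done at 3, M2 done at 8
  Job 2: M1 done at 7, M2 done at 12
  Job 4: M1 done at 11, M2 done at 17
  Job 1: M1 done at 17, M2 done at 24
Makespan = 24

24


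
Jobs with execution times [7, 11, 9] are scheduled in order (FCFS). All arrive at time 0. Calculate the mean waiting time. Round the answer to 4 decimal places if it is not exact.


FCFS order (as given): [7, 11, 9]
Waiting times:
  Job 1: wait = 0
  Job 2: wait = 7
  Job 3: wait = 18
Sum of waiting times = 25
Average waiting time = 25/3 = 8.3333

8.3333


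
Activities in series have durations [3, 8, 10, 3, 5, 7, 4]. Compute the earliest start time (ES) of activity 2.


Activity 2 starts after activities 1 through 1 complete.
Predecessor durations: [3]
ES = 3 = 3

3


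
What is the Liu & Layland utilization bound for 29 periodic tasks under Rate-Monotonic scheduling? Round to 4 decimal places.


Compute 2^(1/29) = 1.0241895602
Subtract 1: 1.0241895602 - 1 = 0.0241895602
Multiply by n: 29 * 0.0241895602 = 0.7014972458
Round to 4 dp: 0.7015

0.7015


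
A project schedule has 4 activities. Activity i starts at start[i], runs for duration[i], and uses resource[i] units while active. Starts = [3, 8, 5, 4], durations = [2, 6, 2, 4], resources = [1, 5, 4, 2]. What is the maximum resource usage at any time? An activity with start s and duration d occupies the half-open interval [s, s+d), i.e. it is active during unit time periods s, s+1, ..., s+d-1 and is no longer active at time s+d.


Each activity i is active on [start_i, start_i + duration_i).
Compute total resource usage per time slot:
  t=0: active resources = [], total = 0
  t=1: active resources = [], total = 0
  t=2: active resources = [], total = 0
  t=3: active resources = [1], total = 1
  t=4: active resources = [1, 2], total = 3
  t=5: active resources = [4, 2], total = 6
  t=6: active resources = [4, 2], total = 6
  t=7: active resources = [2], total = 2
  t=8: active resources = [5], total = 5
  t=9: active resources = [5], total = 5
  t=10: active resources = [5], total = 5
  t=11: active resources = [5], total = 5
  t=12: active resources = [5], total = 5
  t=13: active resources = [5], total = 5
Peak resource demand = 6

6


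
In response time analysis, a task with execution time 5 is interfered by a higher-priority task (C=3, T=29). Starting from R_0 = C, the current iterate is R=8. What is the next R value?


R_next = C + ceil(R_prev / T_hp) * C_hp
ceil(8 / 29) = ceil(0.2759) = 1
Interference = 1 * 3 = 3
R_next = 5 + 3 = 8
R_next = R_prev, so the iteration has converged (response time = 8).

8


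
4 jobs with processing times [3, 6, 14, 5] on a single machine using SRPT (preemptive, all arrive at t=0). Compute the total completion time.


Since all jobs arrive at t=0, SRPT equals SPT ordering.
SPT order: [3, 5, 6, 14]
Completion times:
  Job 1: p=3, C=3
  Job 2: p=5, C=8
  Job 3: p=6, C=14
  Job 4: p=14, C=28
Total completion time = 3 + 8 + 14 + 28 = 53

53


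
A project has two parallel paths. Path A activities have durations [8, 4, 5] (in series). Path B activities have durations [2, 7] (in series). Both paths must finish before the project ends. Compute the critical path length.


Path A total = 8 + 4 + 5 = 17
Path B total = 2 + 7 = 9
Critical path = longest path = max(17, 9) = 17

17


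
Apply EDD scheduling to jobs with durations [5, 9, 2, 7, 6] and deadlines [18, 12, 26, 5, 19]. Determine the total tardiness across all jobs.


Sort by due date (EDD order): [(7, 5), (9, 12), (5, 18), (6, 19), (2, 26)]
Compute completion times and tardiness:
  Job 1: p=7, d=5, C=7, tardiness=max(0,7-5)=2
  Job 2: p=9, d=12, C=16, tardiness=max(0,16-12)=4
  Job 3: p=5, d=18, C=21, tardiness=max(0,21-18)=3
  Job 4: p=6, d=19, C=27, tardiness=max(0,27-19)=8
  Job 5: p=2, d=26, C=29, tardiness=max(0,29-26)=3
Total tardiness = 20

20


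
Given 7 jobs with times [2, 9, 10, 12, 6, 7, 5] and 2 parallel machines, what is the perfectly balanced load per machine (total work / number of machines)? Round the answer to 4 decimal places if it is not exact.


Total processing time = 2 + 9 + 10 + 12 + 6 + 7 + 5 = 51
Number of machines = 2
Ideal balanced load = 51 / 2 = 25.5

25.5


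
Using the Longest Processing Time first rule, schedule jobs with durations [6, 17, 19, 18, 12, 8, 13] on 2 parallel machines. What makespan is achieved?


Sort jobs in decreasing order (LPT): [19, 18, 17, 13, 12, 8, 6]
Assign each job to the least loaded machine:
  Machine 1: jobs [19, 13, 12], load = 44
  Machine 2: jobs [18, 17, 8, 6], load = 49
Makespan = max load = 49

49


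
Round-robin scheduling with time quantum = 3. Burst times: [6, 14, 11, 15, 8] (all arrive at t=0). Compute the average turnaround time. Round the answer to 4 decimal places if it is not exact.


Time quantum = 3
Execution trace:
  J1 runs 3 units, time = 3
  J2 runs 3 units, time = 6
  J3 runs 3 units, time = 9
  J4 runs 3 units, time = 12
  J5 runs 3 units, time = 15
  J1 runs 3 units, time = 18
  J2 runs 3 units, time = 21
  J3 runs 3 units, time = 24
  J4 runs 3 units, time = 27
  J5 runs 3 units, time = 30
  J2 runs 3 units, time = 33
  J3 runs 3 units, time = 36
  J4 runs 3 units, time = 39
  J5 runs 2 units, time = 41
  J2 runs 3 units, time = 44
  J3 runs 2 units, time = 46
  J4 runs 3 units, time = 49
  J2 runs 2 units, time = 51
  J4 runs 3 units, time = 54
Finish times: [18, 51, 46, 54, 41]
Average turnaround = 210/5 = 42.0

42.0


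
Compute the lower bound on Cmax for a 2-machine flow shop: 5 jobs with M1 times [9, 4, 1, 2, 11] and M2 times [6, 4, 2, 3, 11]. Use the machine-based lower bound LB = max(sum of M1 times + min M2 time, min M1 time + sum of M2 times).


LB1 = sum(M1 times) + min(M2 times) = 27 + 2 = 29
LB2 = min(M1 times) + sum(M2 times) = 1 + 26 = 27
Lower bound = max(LB1, LB2) = max(29, 27) = 29

29


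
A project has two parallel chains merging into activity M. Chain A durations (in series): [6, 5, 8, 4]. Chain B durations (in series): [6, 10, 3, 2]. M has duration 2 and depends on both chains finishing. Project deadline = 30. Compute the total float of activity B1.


Forward pass: ES(B1) = sum of predecessors on chain B = 0
EF = ES + duration = 0 + 6 = 6
Backward pass: LF(M) = deadline = 30; LS(M) = 30 - 2 = 28
LF(B1) = LS(M) - sum(successors on chain B) = 28 - 15 = 13
LS = LF - duration = 13 - 6 = 7
Total float = LS - ES = 7 - 0 = 7

7


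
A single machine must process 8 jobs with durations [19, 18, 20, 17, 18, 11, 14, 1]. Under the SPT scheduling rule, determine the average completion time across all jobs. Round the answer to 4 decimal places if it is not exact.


Sort jobs by processing time (SPT order): [1, 11, 14, 17, 18, 18, 19, 20]
Compute completion times sequentially:
  Job 1: processing = 1, completes at 1
  Job 2: processing = 11, completes at 12
  Job 3: processing = 14, completes at 26
  Job 4: processing = 17, completes at 43
  Job 5: processing = 18, completes at 61
  Job 6: processing = 18, completes at 79
  Job 7: processing = 19, completes at 98
  Job 8: processing = 20, completes at 118
Sum of completion times = 438
Average completion time = 438/8 = 54.75

54.75


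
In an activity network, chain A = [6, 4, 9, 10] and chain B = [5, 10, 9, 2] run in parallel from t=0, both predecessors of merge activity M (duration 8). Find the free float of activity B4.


ES(B4) = sum of predecessors on chain B = 24
EF(B4) = ES + duration = 24 + 2 = 26
Successor of B4 is M. ES(M) = max(sum(A), sum(B)) = max(29, 26) = 29
Free float = ES(successor) - EF(current) = 29 - 26 = 3

3


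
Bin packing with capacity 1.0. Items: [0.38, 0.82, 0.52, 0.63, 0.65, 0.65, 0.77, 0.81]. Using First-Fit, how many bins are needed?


Place items sequentially using First-Fit:
  Item 0.38 -> new Bin 1
  Item 0.82 -> new Bin 2
  Item 0.52 -> Bin 1 (now 0.9)
  Item 0.63 -> new Bin 3
  Item 0.65 -> new Bin 4
  Item 0.65 -> new Bin 5
  Item 0.77 -> new Bin 6
  Item 0.81 -> new Bin 7
Total bins used = 7

7


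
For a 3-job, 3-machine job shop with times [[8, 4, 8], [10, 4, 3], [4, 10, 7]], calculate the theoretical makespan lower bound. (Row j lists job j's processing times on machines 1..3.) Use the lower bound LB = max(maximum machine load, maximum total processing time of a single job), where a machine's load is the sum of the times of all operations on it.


Machine loads:
  Machine 1: 8 + 10 + 4 = 22
  Machine 2: 4 + 4 + 10 = 18
  Machine 3: 8 + 3 + 7 = 18
Max machine load = 22
Job totals:
  Job 1: 20
  Job 2: 17
  Job 3: 21
Max job total = 21
Lower bound = max(22, 21) = 22

22


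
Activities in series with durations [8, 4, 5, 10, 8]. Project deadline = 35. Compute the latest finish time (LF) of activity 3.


LF(activity 3) = deadline - sum of successor durations
Successors: activities 4 through 5 with durations [10, 8]
Sum of successor durations = 18
LF = 35 - 18 = 17

17


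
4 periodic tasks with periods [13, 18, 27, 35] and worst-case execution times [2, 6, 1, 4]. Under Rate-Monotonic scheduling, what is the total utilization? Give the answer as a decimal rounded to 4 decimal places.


Compute individual utilizations (exact fractions):
  Task 1: C/T = 2/13 (approx. 0.1538)
  Task 2: C/T = 6/18 = 1/3 (approx. 0.3333)
  Task 3: C/T = 1/27 (approx. 0.037)
  Task 4: C/T = 4/35 (approx. 0.1143)
Total utilization U = 2/13 + 1/3 + 1/27 + 4/35 = 7844/12285
Rounded to 4 decimal places: U = 0.6385
RM (Liu & Layland) bound for 4 tasks = 0.756828; compare with U = 7844/12285 (approx. 0.638502)
U <= bound, so schedulable by RM sufficient condition.

0.6385


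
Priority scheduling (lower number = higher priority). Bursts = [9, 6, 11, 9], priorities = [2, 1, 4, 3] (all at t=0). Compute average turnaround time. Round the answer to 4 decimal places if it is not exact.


Sort by priority (ascending = highest first):
Order: [(1, 6), (2, 9), (3, 9), (4, 11)]
Completion times:
  Priority 1, burst=6, C=6
  Priority 2, burst=9, C=15
  Priority 3, burst=9, C=24
  Priority 4, burst=11, C=35
Average turnaround = 80/4 = 20.0

20.0


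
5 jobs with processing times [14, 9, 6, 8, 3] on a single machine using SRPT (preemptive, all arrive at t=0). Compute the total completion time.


Since all jobs arrive at t=0, SRPT equals SPT ordering.
SPT order: [3, 6, 8, 9, 14]
Completion times:
  Job 1: p=3, C=3
  Job 2: p=6, C=9
  Job 3: p=8, C=17
  Job 4: p=9, C=26
  Job 5: p=14, C=40
Total completion time = 3 + 9 + 17 + 26 + 40 = 95

95


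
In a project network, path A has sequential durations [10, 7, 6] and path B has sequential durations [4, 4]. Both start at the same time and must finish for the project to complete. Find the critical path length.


Path A total = 10 + 7 + 6 = 23
Path B total = 4 + 4 = 8
Critical path = longest path = max(23, 8) = 23

23


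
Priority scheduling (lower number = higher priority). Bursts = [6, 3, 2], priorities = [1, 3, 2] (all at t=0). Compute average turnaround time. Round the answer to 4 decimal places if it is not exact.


Sort by priority (ascending = highest first):
Order: [(1, 6), (2, 2), (3, 3)]
Completion times:
  Priority 1, burst=6, C=6
  Priority 2, burst=2, C=8
  Priority 3, burst=3, C=11
Average turnaround = 25/3 = 8.3333

8.3333


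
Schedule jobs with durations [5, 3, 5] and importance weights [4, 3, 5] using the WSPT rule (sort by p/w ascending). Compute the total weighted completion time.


Compute p/w ratios and sort ascending (WSPT): [(3, 3), (5, 5), (5, 4)]
Compute weighted completion times:
  Job (p=3,w=3): C=3, w*C=3*3=9
  Job (p=5,w=5): C=8, w*C=5*8=40
  Job (p=5,w=4): C=13, w*C=4*13=52
Total weighted completion time = 101

101


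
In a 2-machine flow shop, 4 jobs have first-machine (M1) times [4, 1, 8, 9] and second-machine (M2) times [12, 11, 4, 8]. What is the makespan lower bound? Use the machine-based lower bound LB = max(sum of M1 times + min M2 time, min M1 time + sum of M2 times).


LB1 = sum(M1 times) + min(M2 times) = 22 + 4 = 26
LB2 = min(M1 times) + sum(M2 times) = 1 + 35 = 36
Lower bound = max(LB1, LB2) = max(26, 36) = 36

36


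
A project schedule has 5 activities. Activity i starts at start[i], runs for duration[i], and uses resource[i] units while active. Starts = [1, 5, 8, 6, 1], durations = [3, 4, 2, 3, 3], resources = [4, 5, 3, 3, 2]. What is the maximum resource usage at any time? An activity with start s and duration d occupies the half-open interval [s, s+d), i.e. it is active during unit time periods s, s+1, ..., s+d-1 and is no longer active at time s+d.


Each activity i is active on [start_i, start_i + duration_i).
Compute total resource usage per time slot:
  t=0: active resources = [], total = 0
  t=1: active resources = [4, 2], total = 6
  t=2: active resources = [4, 2], total = 6
  t=3: active resources = [4, 2], total = 6
  t=4: active resources = [], total = 0
  t=5: active resources = [5], total = 5
  t=6: active resources = [5, 3], total = 8
  t=7: active resources = [5, 3], total = 8
  t=8: active resources = [5, 3, 3], total = 11
  t=9: active resources = [3], total = 3
Peak resource demand = 11

11


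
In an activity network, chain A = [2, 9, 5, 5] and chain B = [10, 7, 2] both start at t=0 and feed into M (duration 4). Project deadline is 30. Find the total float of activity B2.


Forward pass: ES(B2) = sum of predecessors on chain B = 10
EF = ES + duration = 10 + 7 = 17
Backward pass: LF(M) = deadline = 30; LS(M) = 30 - 4 = 26
LF(B2) = LS(M) - sum(successors on chain B) = 26 - 2 = 24
LS = LF - duration = 24 - 7 = 17
Total float = LS - ES = 17 - 10 = 7

7


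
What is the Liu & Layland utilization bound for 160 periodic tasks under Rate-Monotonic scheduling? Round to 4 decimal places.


Compute 2^(1/160) = 1.0043415673
Subtract 1: 1.0043415673 - 1 = 0.0043415673
Multiply by n: 160 * 0.0043415673 = 0.6946507680
Round to 4 dp: 0.6947

0.6947


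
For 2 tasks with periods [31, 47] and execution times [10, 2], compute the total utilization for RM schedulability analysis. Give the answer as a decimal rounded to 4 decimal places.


Compute individual utilizations (exact fractions):
  Task 1: C/T = 10/31 (approx. 0.3226)
  Task 2: C/T = 2/47 (approx. 0.0426)
Total utilization U = 10/31 + 2/47 = 532/1457
Rounded to 4 decimal places: U = 0.3651
RM (Liu & Layland) bound for 2 tasks = 0.828427; compare with U = 532/1457 (approx. 0.365134)
U <= bound, so schedulable by RM sufficient condition.

0.3651


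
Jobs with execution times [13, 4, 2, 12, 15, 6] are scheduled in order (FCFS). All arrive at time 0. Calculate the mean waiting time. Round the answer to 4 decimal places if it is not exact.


FCFS order (as given): [13, 4, 2, 12, 15, 6]
Waiting times:
  Job 1: wait = 0
  Job 2: wait = 13
  Job 3: wait = 17
  Job 4: wait = 19
  Job 5: wait = 31
  Job 6: wait = 46
Sum of waiting times = 126
Average waiting time = 126/6 = 21.0

21.0


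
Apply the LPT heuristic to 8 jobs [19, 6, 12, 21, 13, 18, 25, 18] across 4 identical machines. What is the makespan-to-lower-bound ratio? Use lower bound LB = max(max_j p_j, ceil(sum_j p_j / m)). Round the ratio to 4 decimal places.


LPT order: [25, 21, 19, 18, 18, 13, 12, 6]
Machine loads after assignment: [31, 33, 32, 36]
LPT makespan = 36
Lower bound = max(max_job, ceil(total/4)) = max(25, 33) = 33
Ratio = 36 / 33 = 1.0909

1.0909


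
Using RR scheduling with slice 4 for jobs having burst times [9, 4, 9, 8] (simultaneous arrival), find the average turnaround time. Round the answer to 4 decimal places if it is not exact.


Time quantum = 4
Execution trace:
  J1 runs 4 units, time = 4
  J2 runs 4 units, time = 8
  J3 runs 4 units, time = 12
  J4 runs 4 units, time = 16
  J1 runs 4 units, time = 20
  J3 runs 4 units, time = 24
  J4 runs 4 units, time = 28
  J1 runs 1 units, time = 29
  J3 runs 1 units, time = 30
Finish times: [29, 8, 30, 28]
Average turnaround = 95/4 = 23.75

23.75


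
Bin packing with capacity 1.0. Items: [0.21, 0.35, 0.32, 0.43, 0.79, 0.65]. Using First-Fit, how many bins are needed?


Place items sequentially using First-Fit:
  Item 0.21 -> new Bin 1
  Item 0.35 -> Bin 1 (now 0.56)
  Item 0.32 -> Bin 1 (now 0.88)
  Item 0.43 -> new Bin 2
  Item 0.79 -> new Bin 3
  Item 0.65 -> new Bin 4
Total bins used = 4

4


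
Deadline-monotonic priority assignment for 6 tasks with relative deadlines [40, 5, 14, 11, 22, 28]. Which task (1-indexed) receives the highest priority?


Sort tasks by relative deadline (ascending):
  Task 2: deadline = 5
  Task 4: deadline = 11
  Task 3: deadline = 14
  Task 5: deadline = 22
  Task 6: deadline = 28
  Task 1: deadline = 40
Priority order (highest first): [2, 4, 3, 5, 6, 1]
Highest priority task = 2

2


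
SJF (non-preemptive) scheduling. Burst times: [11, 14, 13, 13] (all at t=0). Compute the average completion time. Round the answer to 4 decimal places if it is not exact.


SJF order (ascending): [11, 13, 13, 14]
Completion times:
  Job 1: burst=11, C=11
  Job 2: burst=13, C=24
  Job 3: burst=13, C=37
  Job 4: burst=14, C=51
Average completion = 123/4 = 30.75

30.75


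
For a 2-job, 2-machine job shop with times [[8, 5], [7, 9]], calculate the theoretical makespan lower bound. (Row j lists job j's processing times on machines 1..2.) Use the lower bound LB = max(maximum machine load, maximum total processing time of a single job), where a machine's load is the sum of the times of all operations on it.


Machine loads:
  Machine 1: 8 + 7 = 15
  Machine 2: 5 + 9 = 14
Max machine load = 15
Job totals:
  Job 1: 13
  Job 2: 16
Max job total = 16
Lower bound = max(15, 16) = 16

16


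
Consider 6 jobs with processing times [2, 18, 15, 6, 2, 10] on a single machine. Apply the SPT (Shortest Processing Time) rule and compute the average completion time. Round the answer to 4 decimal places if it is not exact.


Sort jobs by processing time (SPT order): [2, 2, 6, 10, 15, 18]
Compute completion times sequentially:
  Job 1: processing = 2, completes at 2
  Job 2: processing = 2, completes at 4
  Job 3: processing = 6, completes at 10
  Job 4: processing = 10, completes at 20
  Job 5: processing = 15, completes at 35
  Job 6: processing = 18, completes at 53
Sum of completion times = 124
Average completion time = 124/6 = 20.6667

20.6667


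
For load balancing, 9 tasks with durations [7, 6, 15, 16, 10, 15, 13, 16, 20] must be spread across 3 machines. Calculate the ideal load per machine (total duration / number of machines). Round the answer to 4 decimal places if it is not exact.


Total processing time = 7 + 6 + 15 + 16 + 10 + 15 + 13 + 16 + 20 = 118
Number of machines = 3
Ideal balanced load = 118 / 3 = 39.3333

39.3333


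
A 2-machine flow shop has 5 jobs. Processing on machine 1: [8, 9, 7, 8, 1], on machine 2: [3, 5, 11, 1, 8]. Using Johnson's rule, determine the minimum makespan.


Apply Johnson's rule:
  Group 1 (a <= b): [(5, 1, 8), (3, 7, 11)]
  Group 2 (a > b): [(2, 9, 5), (1, 8, 3), (4, 8, 1)]
Optimal job order: [5, 3, 2, 1, 4]
Schedule:
  Job 5: M1 done at 1, M2 done at 9
  Job 3: M1 done at 8, M2 done at 20
  Job 2: M1 done at 17, M2 done at 25
  Job 1: M1 done at 25, M2 done at 28
  Job 4: M1 done at 33, M2 done at 34
Makespan = 34

34


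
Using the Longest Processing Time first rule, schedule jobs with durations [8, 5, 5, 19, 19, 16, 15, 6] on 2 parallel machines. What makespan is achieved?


Sort jobs in decreasing order (LPT): [19, 19, 16, 15, 8, 6, 5, 5]
Assign each job to the least loaded machine:
  Machine 1: jobs [19, 16, 6, 5], load = 46
  Machine 2: jobs [19, 15, 8, 5], load = 47
Makespan = max load = 47

47


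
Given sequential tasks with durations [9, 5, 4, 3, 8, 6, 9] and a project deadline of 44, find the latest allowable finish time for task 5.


LF(activity 5) = deadline - sum of successor durations
Successors: activities 6 through 7 with durations [6, 9]
Sum of successor durations = 15
LF = 44 - 15 = 29

29


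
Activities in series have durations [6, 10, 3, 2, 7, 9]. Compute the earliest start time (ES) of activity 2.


Activity 2 starts after activities 1 through 1 complete.
Predecessor durations: [6]
ES = 6 = 6

6


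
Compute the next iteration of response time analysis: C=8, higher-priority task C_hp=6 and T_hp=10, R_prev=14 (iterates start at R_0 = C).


R_next = C + ceil(R_prev / T_hp) * C_hp
ceil(14 / 10) = ceil(1.4) = 2
Interference = 2 * 6 = 12
R_next = 8 + 12 = 20

20


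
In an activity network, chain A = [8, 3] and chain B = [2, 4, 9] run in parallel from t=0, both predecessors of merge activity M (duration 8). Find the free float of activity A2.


ES(A2) = sum of predecessors on chain A = 8
EF(A2) = ES + duration = 8 + 3 = 11
Successor of A2 is M. ES(M) = max(sum(A), sum(B)) = max(11, 15) = 15
Free float = ES(successor) - EF(current) = 15 - 11 = 4

4


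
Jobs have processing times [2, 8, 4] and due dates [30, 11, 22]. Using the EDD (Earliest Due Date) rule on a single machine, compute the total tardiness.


Sort by due date (EDD order): [(8, 11), (4, 22), (2, 30)]
Compute completion times and tardiness:
  Job 1: p=8, d=11, C=8, tardiness=max(0,8-11)=0
  Job 2: p=4, d=22, C=12, tardiness=max(0,12-22)=0
  Job 3: p=2, d=30, C=14, tardiness=max(0,14-30)=0
Total tardiness = 0

0
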